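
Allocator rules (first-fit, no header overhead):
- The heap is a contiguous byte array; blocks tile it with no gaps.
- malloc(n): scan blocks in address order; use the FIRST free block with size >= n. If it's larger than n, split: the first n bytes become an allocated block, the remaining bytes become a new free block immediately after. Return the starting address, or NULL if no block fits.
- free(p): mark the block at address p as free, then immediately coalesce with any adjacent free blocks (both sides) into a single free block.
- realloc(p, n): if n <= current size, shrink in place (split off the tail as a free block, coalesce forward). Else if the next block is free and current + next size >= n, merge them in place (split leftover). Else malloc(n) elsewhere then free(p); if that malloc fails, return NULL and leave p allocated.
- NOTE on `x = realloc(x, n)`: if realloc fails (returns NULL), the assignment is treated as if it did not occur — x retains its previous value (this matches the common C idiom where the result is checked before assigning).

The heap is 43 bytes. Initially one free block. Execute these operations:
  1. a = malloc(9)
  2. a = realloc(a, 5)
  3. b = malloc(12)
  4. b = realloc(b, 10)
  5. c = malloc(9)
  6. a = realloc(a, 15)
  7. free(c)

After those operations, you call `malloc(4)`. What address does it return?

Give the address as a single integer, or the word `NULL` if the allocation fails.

Answer: 0

Derivation:
Op 1: a = malloc(9) -> a = 0; heap: [0-8 ALLOC][9-42 FREE]
Op 2: a = realloc(a, 5) -> a = 0; heap: [0-4 ALLOC][5-42 FREE]
Op 3: b = malloc(12) -> b = 5; heap: [0-4 ALLOC][5-16 ALLOC][17-42 FREE]
Op 4: b = realloc(b, 10) -> b = 5; heap: [0-4 ALLOC][5-14 ALLOC][15-42 FREE]
Op 5: c = malloc(9) -> c = 15; heap: [0-4 ALLOC][5-14 ALLOC][15-23 ALLOC][24-42 FREE]
Op 6: a = realloc(a, 15) -> a = 24; heap: [0-4 FREE][5-14 ALLOC][15-23 ALLOC][24-38 ALLOC][39-42 FREE]
Op 7: free(c) -> (freed c); heap: [0-4 FREE][5-14 ALLOC][15-23 FREE][24-38 ALLOC][39-42 FREE]
malloc(4): first-fit scan over [0-4 FREE][5-14 ALLOC][15-23 FREE][24-38 ALLOC][39-42 FREE] -> 0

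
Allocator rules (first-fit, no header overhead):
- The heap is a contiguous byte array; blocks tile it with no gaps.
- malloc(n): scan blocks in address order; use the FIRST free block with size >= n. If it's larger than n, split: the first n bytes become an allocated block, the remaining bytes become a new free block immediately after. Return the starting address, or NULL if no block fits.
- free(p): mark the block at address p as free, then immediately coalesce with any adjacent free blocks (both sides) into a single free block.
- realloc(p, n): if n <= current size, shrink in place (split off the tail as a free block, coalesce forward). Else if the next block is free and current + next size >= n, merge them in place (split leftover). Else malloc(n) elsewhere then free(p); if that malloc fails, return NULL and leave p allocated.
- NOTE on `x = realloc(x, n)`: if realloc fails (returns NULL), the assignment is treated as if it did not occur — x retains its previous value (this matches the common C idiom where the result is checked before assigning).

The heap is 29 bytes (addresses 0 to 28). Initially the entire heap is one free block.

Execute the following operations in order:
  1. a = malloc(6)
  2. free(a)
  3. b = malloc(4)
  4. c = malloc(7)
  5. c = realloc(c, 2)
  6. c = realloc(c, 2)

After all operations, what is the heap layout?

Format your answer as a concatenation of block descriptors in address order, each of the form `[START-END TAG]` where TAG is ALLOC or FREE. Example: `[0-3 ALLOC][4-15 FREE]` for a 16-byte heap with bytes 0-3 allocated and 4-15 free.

Op 1: a = malloc(6) -> a = 0; heap: [0-5 ALLOC][6-28 FREE]
Op 2: free(a) -> (freed a); heap: [0-28 FREE]
Op 3: b = malloc(4) -> b = 0; heap: [0-3 ALLOC][4-28 FREE]
Op 4: c = malloc(7) -> c = 4; heap: [0-3 ALLOC][4-10 ALLOC][11-28 FREE]
Op 5: c = realloc(c, 2) -> c = 4; heap: [0-3 ALLOC][4-5 ALLOC][6-28 FREE]
Op 6: c = realloc(c, 2) -> c = 4; heap: [0-3 ALLOC][4-5 ALLOC][6-28 FREE]

Answer: [0-3 ALLOC][4-5 ALLOC][6-28 FREE]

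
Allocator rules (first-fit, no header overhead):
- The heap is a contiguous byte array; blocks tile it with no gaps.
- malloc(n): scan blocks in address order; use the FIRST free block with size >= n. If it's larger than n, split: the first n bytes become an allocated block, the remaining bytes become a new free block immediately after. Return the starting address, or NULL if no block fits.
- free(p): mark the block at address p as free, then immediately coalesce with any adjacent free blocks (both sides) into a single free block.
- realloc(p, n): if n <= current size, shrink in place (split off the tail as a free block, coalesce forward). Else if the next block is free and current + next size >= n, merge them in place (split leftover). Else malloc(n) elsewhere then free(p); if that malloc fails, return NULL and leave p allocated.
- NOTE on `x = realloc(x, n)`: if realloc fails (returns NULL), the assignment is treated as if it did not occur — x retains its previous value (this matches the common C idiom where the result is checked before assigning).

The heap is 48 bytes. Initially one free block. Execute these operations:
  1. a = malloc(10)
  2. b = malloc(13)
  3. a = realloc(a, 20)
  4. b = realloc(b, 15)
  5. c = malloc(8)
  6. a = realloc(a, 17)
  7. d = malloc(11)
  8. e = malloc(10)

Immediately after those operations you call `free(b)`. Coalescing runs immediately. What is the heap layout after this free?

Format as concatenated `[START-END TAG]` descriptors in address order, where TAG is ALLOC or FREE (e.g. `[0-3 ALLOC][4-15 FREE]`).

Op 1: a = malloc(10) -> a = 0; heap: [0-9 ALLOC][10-47 FREE]
Op 2: b = malloc(13) -> b = 10; heap: [0-9 ALLOC][10-22 ALLOC][23-47 FREE]
Op 3: a = realloc(a, 20) -> a = 23; heap: [0-9 FREE][10-22 ALLOC][23-42 ALLOC][43-47 FREE]
Op 4: b = realloc(b, 15) -> NULL (b unchanged); heap: [0-9 FREE][10-22 ALLOC][23-42 ALLOC][43-47 FREE]
Op 5: c = malloc(8) -> c = 0; heap: [0-7 ALLOC][8-9 FREE][10-22 ALLOC][23-42 ALLOC][43-47 FREE]
Op 6: a = realloc(a, 17) -> a = 23; heap: [0-7 ALLOC][8-9 FREE][10-22 ALLOC][23-39 ALLOC][40-47 FREE]
Op 7: d = malloc(11) -> d = NULL; heap: [0-7 ALLOC][8-9 FREE][10-22 ALLOC][23-39 ALLOC][40-47 FREE]
Op 8: e = malloc(10) -> e = NULL; heap: [0-7 ALLOC][8-9 FREE][10-22 ALLOC][23-39 ALLOC][40-47 FREE]
free(b): b = 10 -> block [10-22 ALLOC]; mark free, coalesce with adjacent free neighbors -> [0-7 ALLOC][8-22 FREE][23-39 ALLOC][40-47 FREE]

Answer: [0-7 ALLOC][8-22 FREE][23-39 ALLOC][40-47 FREE]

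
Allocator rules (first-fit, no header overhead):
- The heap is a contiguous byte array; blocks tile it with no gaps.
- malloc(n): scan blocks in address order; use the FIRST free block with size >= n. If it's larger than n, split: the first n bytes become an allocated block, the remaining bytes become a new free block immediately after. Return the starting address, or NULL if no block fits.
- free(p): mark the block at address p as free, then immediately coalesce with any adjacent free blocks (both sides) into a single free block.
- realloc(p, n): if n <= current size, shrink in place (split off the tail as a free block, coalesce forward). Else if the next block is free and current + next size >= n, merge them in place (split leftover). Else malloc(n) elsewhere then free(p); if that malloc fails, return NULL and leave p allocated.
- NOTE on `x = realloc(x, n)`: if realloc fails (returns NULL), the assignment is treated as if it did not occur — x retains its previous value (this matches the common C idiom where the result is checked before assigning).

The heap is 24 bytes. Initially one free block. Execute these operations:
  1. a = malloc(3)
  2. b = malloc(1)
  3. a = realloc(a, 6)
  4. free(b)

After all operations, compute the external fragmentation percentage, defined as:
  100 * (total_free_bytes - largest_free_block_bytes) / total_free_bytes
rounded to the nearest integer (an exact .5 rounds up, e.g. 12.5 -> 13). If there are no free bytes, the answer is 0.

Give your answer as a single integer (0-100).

Op 1: a = malloc(3) -> a = 0; heap: [0-2 ALLOC][3-23 FREE]
Op 2: b = malloc(1) -> b = 3; heap: [0-2 ALLOC][3-3 ALLOC][4-23 FREE]
Op 3: a = realloc(a, 6) -> a = 4; heap: [0-2 FREE][3-3 ALLOC][4-9 ALLOC][10-23 FREE]
Op 4: free(b) -> (freed b); heap: [0-3 FREE][4-9 ALLOC][10-23 FREE]
Free blocks: [4 14] total_free=18 largest=14 -> 100*(18-14)/18 = 400/18 ≈ 22.222 -> rounds to 22

Answer: 22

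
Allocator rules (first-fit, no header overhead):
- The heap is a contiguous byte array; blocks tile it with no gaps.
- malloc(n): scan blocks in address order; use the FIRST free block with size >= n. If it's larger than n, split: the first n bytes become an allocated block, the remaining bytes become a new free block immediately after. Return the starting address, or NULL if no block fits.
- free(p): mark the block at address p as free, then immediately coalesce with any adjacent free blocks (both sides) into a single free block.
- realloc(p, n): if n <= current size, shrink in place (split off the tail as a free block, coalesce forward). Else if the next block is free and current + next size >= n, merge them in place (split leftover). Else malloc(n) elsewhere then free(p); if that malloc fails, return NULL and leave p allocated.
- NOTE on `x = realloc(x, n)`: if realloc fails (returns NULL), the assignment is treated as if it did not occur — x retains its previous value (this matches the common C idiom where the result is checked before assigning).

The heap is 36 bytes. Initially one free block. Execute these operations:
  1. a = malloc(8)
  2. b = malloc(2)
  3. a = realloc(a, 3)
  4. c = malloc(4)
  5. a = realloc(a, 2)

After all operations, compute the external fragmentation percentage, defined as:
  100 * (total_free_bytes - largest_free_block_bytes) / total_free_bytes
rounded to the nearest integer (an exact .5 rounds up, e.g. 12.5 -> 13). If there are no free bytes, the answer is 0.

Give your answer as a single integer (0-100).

Op 1: a = malloc(8) -> a = 0; heap: [0-7 ALLOC][8-35 FREE]
Op 2: b = malloc(2) -> b = 8; heap: [0-7 ALLOC][8-9 ALLOC][10-35 FREE]
Op 3: a = realloc(a, 3) -> a = 0; heap: [0-2 ALLOC][3-7 FREE][8-9 ALLOC][10-35 FREE]
Op 4: c = malloc(4) -> c = 3; heap: [0-2 ALLOC][3-6 ALLOC][7-7 FREE][8-9 ALLOC][10-35 FREE]
Op 5: a = realloc(a, 2) -> a = 0; heap: [0-1 ALLOC][2-2 FREE][3-6 ALLOC][7-7 FREE][8-9 ALLOC][10-35 FREE]
Free blocks: [1 1 26] total_free=28 largest=26 -> 100*(28-26)/28 = 200/28 ≈ 7.143 -> rounds to 7

Answer: 7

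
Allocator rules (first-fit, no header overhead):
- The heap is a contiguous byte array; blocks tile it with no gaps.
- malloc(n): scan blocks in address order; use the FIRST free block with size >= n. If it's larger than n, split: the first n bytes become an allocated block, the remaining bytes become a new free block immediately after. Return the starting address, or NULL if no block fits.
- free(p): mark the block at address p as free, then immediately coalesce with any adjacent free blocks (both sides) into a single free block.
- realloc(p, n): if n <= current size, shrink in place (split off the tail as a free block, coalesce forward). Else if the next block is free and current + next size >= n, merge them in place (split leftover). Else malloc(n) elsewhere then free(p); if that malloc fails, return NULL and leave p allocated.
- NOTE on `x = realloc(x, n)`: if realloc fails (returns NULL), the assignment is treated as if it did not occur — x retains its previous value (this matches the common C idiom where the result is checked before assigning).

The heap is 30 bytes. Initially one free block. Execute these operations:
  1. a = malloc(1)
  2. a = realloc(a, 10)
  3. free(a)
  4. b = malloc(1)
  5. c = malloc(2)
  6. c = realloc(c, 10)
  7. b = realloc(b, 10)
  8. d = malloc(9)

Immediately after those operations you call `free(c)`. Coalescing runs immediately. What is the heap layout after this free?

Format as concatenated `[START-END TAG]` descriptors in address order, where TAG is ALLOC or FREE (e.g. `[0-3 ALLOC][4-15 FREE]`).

Answer: [0-10 FREE][11-20 ALLOC][21-29 ALLOC]

Derivation:
Op 1: a = malloc(1) -> a = 0; heap: [0-0 ALLOC][1-29 FREE]
Op 2: a = realloc(a, 10) -> a = 0; heap: [0-9 ALLOC][10-29 FREE]
Op 3: free(a) -> (freed a); heap: [0-29 FREE]
Op 4: b = malloc(1) -> b = 0; heap: [0-0 ALLOC][1-29 FREE]
Op 5: c = malloc(2) -> c = 1; heap: [0-0 ALLOC][1-2 ALLOC][3-29 FREE]
Op 6: c = realloc(c, 10) -> c = 1; heap: [0-0 ALLOC][1-10 ALLOC][11-29 FREE]
Op 7: b = realloc(b, 10) -> b = 11; heap: [0-0 FREE][1-10 ALLOC][11-20 ALLOC][21-29 FREE]
Op 8: d = malloc(9) -> d = 21; heap: [0-0 FREE][1-10 ALLOC][11-20 ALLOC][21-29 ALLOC]
free(c): c = 1 -> block [1-10 ALLOC]; mark free, coalesce with adjacent free neighbors -> [0-10 FREE][11-20 ALLOC][21-29 ALLOC]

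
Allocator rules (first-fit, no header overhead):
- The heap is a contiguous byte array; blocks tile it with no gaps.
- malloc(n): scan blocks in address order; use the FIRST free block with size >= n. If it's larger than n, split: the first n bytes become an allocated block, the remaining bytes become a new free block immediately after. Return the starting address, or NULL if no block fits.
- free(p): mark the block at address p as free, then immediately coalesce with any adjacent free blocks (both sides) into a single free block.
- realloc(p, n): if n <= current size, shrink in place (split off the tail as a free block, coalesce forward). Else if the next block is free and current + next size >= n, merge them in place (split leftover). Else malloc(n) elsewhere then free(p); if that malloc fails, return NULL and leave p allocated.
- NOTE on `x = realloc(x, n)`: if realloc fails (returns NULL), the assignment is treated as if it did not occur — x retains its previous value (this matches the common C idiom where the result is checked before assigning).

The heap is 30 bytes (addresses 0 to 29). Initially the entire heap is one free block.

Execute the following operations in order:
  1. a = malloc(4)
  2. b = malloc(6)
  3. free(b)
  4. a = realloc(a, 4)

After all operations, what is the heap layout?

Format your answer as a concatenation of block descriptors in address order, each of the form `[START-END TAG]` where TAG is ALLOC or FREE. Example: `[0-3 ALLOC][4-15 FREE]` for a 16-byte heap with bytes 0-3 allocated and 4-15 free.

Answer: [0-3 ALLOC][4-29 FREE]

Derivation:
Op 1: a = malloc(4) -> a = 0; heap: [0-3 ALLOC][4-29 FREE]
Op 2: b = malloc(6) -> b = 4; heap: [0-3 ALLOC][4-9 ALLOC][10-29 FREE]
Op 3: free(b) -> (freed b); heap: [0-3 ALLOC][4-29 FREE]
Op 4: a = realloc(a, 4) -> a = 0; heap: [0-3 ALLOC][4-29 FREE]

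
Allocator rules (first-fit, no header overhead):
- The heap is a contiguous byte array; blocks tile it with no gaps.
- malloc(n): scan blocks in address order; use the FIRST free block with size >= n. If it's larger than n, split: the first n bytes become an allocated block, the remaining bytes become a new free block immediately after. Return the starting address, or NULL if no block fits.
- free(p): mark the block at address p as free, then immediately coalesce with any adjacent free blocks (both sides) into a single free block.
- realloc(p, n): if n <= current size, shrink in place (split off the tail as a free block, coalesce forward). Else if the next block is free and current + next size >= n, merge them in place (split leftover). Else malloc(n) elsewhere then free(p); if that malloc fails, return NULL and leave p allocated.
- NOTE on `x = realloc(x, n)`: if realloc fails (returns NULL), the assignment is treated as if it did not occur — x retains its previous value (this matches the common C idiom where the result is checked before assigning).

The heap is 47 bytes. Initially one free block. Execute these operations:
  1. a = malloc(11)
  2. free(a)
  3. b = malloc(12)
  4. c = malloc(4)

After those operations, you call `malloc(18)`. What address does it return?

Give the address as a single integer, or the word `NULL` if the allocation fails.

Op 1: a = malloc(11) -> a = 0; heap: [0-10 ALLOC][11-46 FREE]
Op 2: free(a) -> (freed a); heap: [0-46 FREE]
Op 3: b = malloc(12) -> b = 0; heap: [0-11 ALLOC][12-46 FREE]
Op 4: c = malloc(4) -> c = 12; heap: [0-11 ALLOC][12-15 ALLOC][16-46 FREE]
malloc(18): first-fit scan over [0-11 ALLOC][12-15 ALLOC][16-46 FREE] -> 16

Answer: 16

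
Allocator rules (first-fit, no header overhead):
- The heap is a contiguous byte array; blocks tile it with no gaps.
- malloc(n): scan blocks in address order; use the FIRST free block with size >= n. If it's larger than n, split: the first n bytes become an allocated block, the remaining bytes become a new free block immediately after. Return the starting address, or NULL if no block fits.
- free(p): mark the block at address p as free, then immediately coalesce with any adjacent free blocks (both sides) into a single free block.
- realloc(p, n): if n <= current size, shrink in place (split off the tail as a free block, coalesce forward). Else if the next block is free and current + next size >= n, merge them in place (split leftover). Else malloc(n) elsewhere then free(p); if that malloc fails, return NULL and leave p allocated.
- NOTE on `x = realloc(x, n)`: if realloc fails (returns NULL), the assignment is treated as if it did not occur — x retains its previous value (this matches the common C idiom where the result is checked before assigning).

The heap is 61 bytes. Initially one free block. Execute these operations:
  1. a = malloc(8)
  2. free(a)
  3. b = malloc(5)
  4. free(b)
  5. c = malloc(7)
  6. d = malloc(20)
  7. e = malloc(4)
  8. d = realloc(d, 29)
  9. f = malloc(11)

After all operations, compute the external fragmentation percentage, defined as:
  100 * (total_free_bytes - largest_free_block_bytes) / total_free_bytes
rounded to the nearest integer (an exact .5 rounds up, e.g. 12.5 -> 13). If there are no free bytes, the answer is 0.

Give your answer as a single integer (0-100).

Answer: 10

Derivation:
Op 1: a = malloc(8) -> a = 0; heap: [0-7 ALLOC][8-60 FREE]
Op 2: free(a) -> (freed a); heap: [0-60 FREE]
Op 3: b = malloc(5) -> b = 0; heap: [0-4 ALLOC][5-60 FREE]
Op 4: free(b) -> (freed b); heap: [0-60 FREE]
Op 5: c = malloc(7) -> c = 0; heap: [0-6 ALLOC][7-60 FREE]
Op 6: d = malloc(20) -> d = 7; heap: [0-6 ALLOC][7-26 ALLOC][27-60 FREE]
Op 7: e = malloc(4) -> e = 27; heap: [0-6 ALLOC][7-26 ALLOC][27-30 ALLOC][31-60 FREE]
Op 8: d = realloc(d, 29) -> d = 31; heap: [0-6 ALLOC][7-26 FREE][27-30 ALLOC][31-59 ALLOC][60-60 FREE]
Op 9: f = malloc(11) -> f = 7; heap: [0-6 ALLOC][7-17 ALLOC][18-26 FREE][27-30 ALLOC][31-59 ALLOC][60-60 FREE]
Free blocks: [9 1] total_free=10 largest=9 -> 100*(10-9)/10 = 100/10 = 10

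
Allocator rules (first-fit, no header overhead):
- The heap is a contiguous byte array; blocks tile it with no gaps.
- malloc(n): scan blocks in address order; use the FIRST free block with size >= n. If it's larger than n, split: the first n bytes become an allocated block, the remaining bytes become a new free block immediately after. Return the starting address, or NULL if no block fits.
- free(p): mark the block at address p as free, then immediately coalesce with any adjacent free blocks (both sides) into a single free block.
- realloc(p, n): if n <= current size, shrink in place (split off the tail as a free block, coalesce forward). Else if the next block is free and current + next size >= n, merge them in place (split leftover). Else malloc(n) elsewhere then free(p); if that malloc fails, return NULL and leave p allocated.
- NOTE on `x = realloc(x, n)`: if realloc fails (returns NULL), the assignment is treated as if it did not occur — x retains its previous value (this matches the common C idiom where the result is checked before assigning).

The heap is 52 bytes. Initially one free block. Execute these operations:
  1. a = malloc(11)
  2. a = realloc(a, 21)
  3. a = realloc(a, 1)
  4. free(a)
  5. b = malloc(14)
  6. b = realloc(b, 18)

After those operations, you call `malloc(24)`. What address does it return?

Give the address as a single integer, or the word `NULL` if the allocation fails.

Answer: 18

Derivation:
Op 1: a = malloc(11) -> a = 0; heap: [0-10 ALLOC][11-51 FREE]
Op 2: a = realloc(a, 21) -> a = 0; heap: [0-20 ALLOC][21-51 FREE]
Op 3: a = realloc(a, 1) -> a = 0; heap: [0-0 ALLOC][1-51 FREE]
Op 4: free(a) -> (freed a); heap: [0-51 FREE]
Op 5: b = malloc(14) -> b = 0; heap: [0-13 ALLOC][14-51 FREE]
Op 6: b = realloc(b, 18) -> b = 0; heap: [0-17 ALLOC][18-51 FREE]
malloc(24): first-fit scan over [0-17 ALLOC][18-51 FREE] -> 18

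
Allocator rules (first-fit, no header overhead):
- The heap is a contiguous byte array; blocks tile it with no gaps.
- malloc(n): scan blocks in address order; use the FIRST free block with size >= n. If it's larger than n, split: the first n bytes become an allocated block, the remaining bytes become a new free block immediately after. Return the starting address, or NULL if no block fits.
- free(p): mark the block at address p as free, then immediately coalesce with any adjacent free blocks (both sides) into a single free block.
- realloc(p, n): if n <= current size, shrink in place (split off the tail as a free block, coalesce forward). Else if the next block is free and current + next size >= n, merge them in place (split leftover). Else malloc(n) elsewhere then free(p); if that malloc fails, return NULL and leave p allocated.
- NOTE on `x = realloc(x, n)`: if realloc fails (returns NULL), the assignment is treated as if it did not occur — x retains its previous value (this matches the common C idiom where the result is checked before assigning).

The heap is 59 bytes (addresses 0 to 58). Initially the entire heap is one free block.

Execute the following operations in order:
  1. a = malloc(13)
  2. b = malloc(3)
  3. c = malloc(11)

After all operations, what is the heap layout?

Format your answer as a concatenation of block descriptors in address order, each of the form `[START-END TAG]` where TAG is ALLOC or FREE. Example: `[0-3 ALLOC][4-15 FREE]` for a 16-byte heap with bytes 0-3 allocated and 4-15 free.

Op 1: a = malloc(13) -> a = 0; heap: [0-12 ALLOC][13-58 FREE]
Op 2: b = malloc(3) -> b = 13; heap: [0-12 ALLOC][13-15 ALLOC][16-58 FREE]
Op 3: c = malloc(11) -> c = 16; heap: [0-12 ALLOC][13-15 ALLOC][16-26 ALLOC][27-58 FREE]

Answer: [0-12 ALLOC][13-15 ALLOC][16-26 ALLOC][27-58 FREE]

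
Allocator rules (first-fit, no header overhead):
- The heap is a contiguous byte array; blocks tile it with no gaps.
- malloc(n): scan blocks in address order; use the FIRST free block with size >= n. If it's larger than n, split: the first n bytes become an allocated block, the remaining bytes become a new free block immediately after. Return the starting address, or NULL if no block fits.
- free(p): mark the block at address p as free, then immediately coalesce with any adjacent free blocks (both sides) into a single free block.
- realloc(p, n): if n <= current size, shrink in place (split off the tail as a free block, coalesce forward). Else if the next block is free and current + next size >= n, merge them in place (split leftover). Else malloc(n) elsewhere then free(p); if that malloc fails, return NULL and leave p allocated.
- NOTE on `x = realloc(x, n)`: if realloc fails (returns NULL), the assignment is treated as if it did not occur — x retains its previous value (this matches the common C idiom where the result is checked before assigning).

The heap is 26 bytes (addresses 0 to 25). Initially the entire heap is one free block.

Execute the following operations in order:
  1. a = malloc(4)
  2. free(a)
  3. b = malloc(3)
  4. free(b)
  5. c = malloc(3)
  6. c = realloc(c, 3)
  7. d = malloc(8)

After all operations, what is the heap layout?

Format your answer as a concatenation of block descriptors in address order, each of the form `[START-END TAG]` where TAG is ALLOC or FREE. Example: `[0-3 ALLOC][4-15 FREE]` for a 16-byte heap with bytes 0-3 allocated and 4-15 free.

Answer: [0-2 ALLOC][3-10 ALLOC][11-25 FREE]

Derivation:
Op 1: a = malloc(4) -> a = 0; heap: [0-3 ALLOC][4-25 FREE]
Op 2: free(a) -> (freed a); heap: [0-25 FREE]
Op 3: b = malloc(3) -> b = 0; heap: [0-2 ALLOC][3-25 FREE]
Op 4: free(b) -> (freed b); heap: [0-25 FREE]
Op 5: c = malloc(3) -> c = 0; heap: [0-2 ALLOC][3-25 FREE]
Op 6: c = realloc(c, 3) -> c = 0; heap: [0-2 ALLOC][3-25 FREE]
Op 7: d = malloc(8) -> d = 3; heap: [0-2 ALLOC][3-10 ALLOC][11-25 FREE]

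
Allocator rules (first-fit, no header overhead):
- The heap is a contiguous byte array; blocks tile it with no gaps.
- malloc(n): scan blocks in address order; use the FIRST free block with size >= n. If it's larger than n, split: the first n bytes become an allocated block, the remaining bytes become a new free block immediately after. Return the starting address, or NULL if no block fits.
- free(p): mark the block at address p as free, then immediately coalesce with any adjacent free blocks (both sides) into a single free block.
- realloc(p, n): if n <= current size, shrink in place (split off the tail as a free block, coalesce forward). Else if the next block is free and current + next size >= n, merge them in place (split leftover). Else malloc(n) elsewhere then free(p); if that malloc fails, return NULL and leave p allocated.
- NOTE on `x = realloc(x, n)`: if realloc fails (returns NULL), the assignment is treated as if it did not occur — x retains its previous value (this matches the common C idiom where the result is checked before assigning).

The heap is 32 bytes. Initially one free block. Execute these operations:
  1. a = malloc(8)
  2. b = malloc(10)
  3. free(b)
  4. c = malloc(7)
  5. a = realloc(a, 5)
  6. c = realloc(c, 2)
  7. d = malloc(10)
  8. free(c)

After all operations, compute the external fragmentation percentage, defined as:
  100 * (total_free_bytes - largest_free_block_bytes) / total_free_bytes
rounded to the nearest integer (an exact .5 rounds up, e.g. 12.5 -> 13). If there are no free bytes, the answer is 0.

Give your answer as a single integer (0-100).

Answer: 29

Derivation:
Op 1: a = malloc(8) -> a = 0; heap: [0-7 ALLOC][8-31 FREE]
Op 2: b = malloc(10) -> b = 8; heap: [0-7 ALLOC][8-17 ALLOC][18-31 FREE]
Op 3: free(b) -> (freed b); heap: [0-7 ALLOC][8-31 FREE]
Op 4: c = malloc(7) -> c = 8; heap: [0-7 ALLOC][8-14 ALLOC][15-31 FREE]
Op 5: a = realloc(a, 5) -> a = 0; heap: [0-4 ALLOC][5-7 FREE][8-14 ALLOC][15-31 FREE]
Op 6: c = realloc(c, 2) -> c = 8; heap: [0-4 ALLOC][5-7 FREE][8-9 ALLOC][10-31 FREE]
Op 7: d = malloc(10) -> d = 10; heap: [0-4 ALLOC][5-7 FREE][8-9 ALLOC][10-19 ALLOC][20-31 FREE]
Op 8: free(c) -> (freed c); heap: [0-4 ALLOC][5-9 FREE][10-19 ALLOC][20-31 FREE]
Free blocks: [5 12] total_free=17 largest=12 -> 100*(17-12)/17 = 500/17 ≈ 29.412 -> rounds to 29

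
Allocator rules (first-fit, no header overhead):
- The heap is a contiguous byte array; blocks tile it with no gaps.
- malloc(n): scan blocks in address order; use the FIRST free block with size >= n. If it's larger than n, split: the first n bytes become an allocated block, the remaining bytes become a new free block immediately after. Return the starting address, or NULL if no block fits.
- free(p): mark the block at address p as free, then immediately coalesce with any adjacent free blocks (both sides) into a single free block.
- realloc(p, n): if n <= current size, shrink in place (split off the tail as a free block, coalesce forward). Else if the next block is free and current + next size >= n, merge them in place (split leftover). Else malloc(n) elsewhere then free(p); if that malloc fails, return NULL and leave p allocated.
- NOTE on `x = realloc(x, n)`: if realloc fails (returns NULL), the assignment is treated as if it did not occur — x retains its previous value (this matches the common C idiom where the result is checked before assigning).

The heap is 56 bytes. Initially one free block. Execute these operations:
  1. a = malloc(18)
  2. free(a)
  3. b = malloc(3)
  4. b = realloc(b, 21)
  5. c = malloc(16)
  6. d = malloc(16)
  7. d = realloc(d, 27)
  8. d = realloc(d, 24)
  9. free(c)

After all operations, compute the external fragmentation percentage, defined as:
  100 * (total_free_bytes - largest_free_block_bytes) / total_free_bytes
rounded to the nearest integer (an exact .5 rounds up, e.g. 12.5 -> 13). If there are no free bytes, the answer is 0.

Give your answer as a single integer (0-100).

Answer: 16

Derivation:
Op 1: a = malloc(18) -> a = 0; heap: [0-17 ALLOC][18-55 FREE]
Op 2: free(a) -> (freed a); heap: [0-55 FREE]
Op 3: b = malloc(3) -> b = 0; heap: [0-2 ALLOC][3-55 FREE]
Op 4: b = realloc(b, 21) -> b = 0; heap: [0-20 ALLOC][21-55 FREE]
Op 5: c = malloc(16) -> c = 21; heap: [0-20 ALLOC][21-36 ALLOC][37-55 FREE]
Op 6: d = malloc(16) -> d = 37; heap: [0-20 ALLOC][21-36 ALLOC][37-52 ALLOC][53-55 FREE]
Op 7: d = realloc(d, 27) -> NULL (d unchanged); heap: [0-20 ALLOC][21-36 ALLOC][37-52 ALLOC][53-55 FREE]
Op 8: d = realloc(d, 24) -> NULL (d unchanged); heap: [0-20 ALLOC][21-36 ALLOC][37-52 ALLOC][53-55 FREE]
Op 9: free(c) -> (freed c); heap: [0-20 ALLOC][21-36 FREE][37-52 ALLOC][53-55 FREE]
Free blocks: [16 3] total_free=19 largest=16 -> 100*(19-16)/19 = 300/19 ≈ 15.789 -> rounds to 16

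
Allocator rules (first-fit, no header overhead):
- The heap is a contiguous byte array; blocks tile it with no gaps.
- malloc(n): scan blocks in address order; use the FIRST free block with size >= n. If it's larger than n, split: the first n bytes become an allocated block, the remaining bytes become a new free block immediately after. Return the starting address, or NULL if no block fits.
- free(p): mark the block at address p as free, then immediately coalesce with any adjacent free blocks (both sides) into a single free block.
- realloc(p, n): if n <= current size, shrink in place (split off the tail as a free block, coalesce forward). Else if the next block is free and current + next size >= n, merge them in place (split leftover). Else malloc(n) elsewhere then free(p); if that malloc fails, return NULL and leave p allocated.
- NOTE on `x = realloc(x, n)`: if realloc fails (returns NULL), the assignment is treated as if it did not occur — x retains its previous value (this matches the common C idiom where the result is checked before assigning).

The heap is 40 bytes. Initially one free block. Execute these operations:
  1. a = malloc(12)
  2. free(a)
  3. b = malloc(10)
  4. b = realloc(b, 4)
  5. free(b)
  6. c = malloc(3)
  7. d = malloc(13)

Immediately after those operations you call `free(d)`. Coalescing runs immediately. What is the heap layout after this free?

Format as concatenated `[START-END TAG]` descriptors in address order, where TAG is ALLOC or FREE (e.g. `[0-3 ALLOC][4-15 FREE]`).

Answer: [0-2 ALLOC][3-39 FREE]

Derivation:
Op 1: a = malloc(12) -> a = 0; heap: [0-11 ALLOC][12-39 FREE]
Op 2: free(a) -> (freed a); heap: [0-39 FREE]
Op 3: b = malloc(10) -> b = 0; heap: [0-9 ALLOC][10-39 FREE]
Op 4: b = realloc(b, 4) -> b = 0; heap: [0-3 ALLOC][4-39 FREE]
Op 5: free(b) -> (freed b); heap: [0-39 FREE]
Op 6: c = malloc(3) -> c = 0; heap: [0-2 ALLOC][3-39 FREE]
Op 7: d = malloc(13) -> d = 3; heap: [0-2 ALLOC][3-15 ALLOC][16-39 FREE]
free(d): d = 3 -> block [3-15 ALLOC]; mark free, coalesce with adjacent free neighbors -> [0-2 ALLOC][3-39 FREE]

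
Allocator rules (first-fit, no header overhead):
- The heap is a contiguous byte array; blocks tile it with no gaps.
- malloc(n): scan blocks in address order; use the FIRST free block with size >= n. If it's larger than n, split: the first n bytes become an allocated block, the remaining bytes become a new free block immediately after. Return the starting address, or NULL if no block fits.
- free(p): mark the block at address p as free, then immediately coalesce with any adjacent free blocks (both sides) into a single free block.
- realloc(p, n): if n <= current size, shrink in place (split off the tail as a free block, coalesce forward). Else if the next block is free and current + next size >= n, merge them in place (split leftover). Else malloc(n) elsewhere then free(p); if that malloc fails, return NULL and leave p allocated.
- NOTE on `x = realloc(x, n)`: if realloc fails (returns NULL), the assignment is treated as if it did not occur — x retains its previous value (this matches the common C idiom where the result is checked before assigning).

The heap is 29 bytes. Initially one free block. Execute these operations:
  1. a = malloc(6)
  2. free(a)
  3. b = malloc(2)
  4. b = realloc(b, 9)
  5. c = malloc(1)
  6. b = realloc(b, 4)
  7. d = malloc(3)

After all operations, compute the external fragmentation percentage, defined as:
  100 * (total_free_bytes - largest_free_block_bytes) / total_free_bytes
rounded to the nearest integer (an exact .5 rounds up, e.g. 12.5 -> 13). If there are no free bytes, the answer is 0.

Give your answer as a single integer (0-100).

Answer: 10

Derivation:
Op 1: a = malloc(6) -> a = 0; heap: [0-5 ALLOC][6-28 FREE]
Op 2: free(a) -> (freed a); heap: [0-28 FREE]
Op 3: b = malloc(2) -> b = 0; heap: [0-1 ALLOC][2-28 FREE]
Op 4: b = realloc(b, 9) -> b = 0; heap: [0-8 ALLOC][9-28 FREE]
Op 5: c = malloc(1) -> c = 9; heap: [0-8 ALLOC][9-9 ALLOC][10-28 FREE]
Op 6: b = realloc(b, 4) -> b = 0; heap: [0-3 ALLOC][4-8 FREE][9-9 ALLOC][10-28 FREE]
Op 7: d = malloc(3) -> d = 4; heap: [0-3 ALLOC][4-6 ALLOC][7-8 FREE][9-9 ALLOC][10-28 FREE]
Free blocks: [2 19] total_free=21 largest=19 -> 100*(21-19)/21 = 200/21 ≈ 9.524 -> rounds to 10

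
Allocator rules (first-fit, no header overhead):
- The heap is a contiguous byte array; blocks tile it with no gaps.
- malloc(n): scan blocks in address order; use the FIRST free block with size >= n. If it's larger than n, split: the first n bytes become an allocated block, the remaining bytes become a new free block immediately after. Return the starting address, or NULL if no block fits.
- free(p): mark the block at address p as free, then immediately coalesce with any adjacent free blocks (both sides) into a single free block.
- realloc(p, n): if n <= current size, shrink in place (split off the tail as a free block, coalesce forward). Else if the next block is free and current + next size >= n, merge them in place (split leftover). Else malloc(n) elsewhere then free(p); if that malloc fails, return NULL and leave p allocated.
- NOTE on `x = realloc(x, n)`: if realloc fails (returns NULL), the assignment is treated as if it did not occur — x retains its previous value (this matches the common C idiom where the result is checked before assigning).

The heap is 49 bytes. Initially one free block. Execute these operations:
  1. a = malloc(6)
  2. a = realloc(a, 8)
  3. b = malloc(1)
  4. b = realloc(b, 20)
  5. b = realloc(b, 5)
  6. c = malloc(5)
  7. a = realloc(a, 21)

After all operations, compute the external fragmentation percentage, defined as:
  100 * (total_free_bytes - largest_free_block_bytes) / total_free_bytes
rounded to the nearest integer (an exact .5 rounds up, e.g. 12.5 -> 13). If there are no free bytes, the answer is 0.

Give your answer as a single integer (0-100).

Op 1: a = malloc(6) -> a = 0; heap: [0-5 ALLOC][6-48 FREE]
Op 2: a = realloc(a, 8) -> a = 0; heap: [0-7 ALLOC][8-48 FREE]
Op 3: b = malloc(1) -> b = 8; heap: [0-7 ALLOC][8-8 ALLOC][9-48 FREE]
Op 4: b = realloc(b, 20) -> b = 8; heap: [0-7 ALLOC][8-27 ALLOC][28-48 FREE]
Op 5: b = realloc(b, 5) -> b = 8; heap: [0-7 ALLOC][8-12 ALLOC][13-48 FREE]
Op 6: c = malloc(5) -> c = 13; heap: [0-7 ALLOC][8-12 ALLOC][13-17 ALLOC][18-48 FREE]
Op 7: a = realloc(a, 21) -> a = 18; heap: [0-7 FREE][8-12 ALLOC][13-17 ALLOC][18-38 ALLOC][39-48 FREE]
Free blocks: [8 10] total_free=18 largest=10 -> 100*(18-10)/18 = 800/18 ≈ 44.444 -> rounds to 44

Answer: 44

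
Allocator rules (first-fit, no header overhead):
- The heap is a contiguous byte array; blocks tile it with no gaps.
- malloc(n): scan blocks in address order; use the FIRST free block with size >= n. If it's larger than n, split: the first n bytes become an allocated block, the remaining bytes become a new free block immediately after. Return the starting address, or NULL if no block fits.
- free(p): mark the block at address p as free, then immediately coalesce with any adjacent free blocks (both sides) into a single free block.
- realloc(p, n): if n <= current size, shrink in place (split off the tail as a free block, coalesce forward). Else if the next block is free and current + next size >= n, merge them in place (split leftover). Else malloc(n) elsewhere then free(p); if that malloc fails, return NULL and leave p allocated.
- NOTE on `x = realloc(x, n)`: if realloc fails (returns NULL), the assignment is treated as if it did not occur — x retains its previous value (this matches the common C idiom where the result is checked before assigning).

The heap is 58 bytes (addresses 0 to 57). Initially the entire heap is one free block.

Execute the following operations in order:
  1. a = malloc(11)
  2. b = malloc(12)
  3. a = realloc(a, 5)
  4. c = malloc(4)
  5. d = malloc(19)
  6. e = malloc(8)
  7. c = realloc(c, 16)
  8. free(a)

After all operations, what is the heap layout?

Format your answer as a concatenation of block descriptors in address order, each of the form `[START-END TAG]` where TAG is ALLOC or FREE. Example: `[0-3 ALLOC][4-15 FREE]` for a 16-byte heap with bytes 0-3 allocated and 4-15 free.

Answer: [0-4 FREE][5-8 ALLOC][9-10 FREE][11-22 ALLOC][23-41 ALLOC][42-49 ALLOC][50-57 FREE]

Derivation:
Op 1: a = malloc(11) -> a = 0; heap: [0-10 ALLOC][11-57 FREE]
Op 2: b = malloc(12) -> b = 11; heap: [0-10 ALLOC][11-22 ALLOC][23-57 FREE]
Op 3: a = realloc(a, 5) -> a = 0; heap: [0-4 ALLOC][5-10 FREE][11-22 ALLOC][23-57 FREE]
Op 4: c = malloc(4) -> c = 5; heap: [0-4 ALLOC][5-8 ALLOC][9-10 FREE][11-22 ALLOC][23-57 FREE]
Op 5: d = malloc(19) -> d = 23; heap: [0-4 ALLOC][5-8 ALLOC][9-10 FREE][11-22 ALLOC][23-41 ALLOC][42-57 FREE]
Op 6: e = malloc(8) -> e = 42; heap: [0-4 ALLOC][5-8 ALLOC][9-10 FREE][11-22 ALLOC][23-41 ALLOC][42-49 ALLOC][50-57 FREE]
Op 7: c = realloc(c, 16) -> NULL (c unchanged); heap: [0-4 ALLOC][5-8 ALLOC][9-10 FREE][11-22 ALLOC][23-41 ALLOC][42-49 ALLOC][50-57 FREE]
Op 8: free(a) -> (freed a); heap: [0-4 FREE][5-8 ALLOC][9-10 FREE][11-22 ALLOC][23-41 ALLOC][42-49 ALLOC][50-57 FREE]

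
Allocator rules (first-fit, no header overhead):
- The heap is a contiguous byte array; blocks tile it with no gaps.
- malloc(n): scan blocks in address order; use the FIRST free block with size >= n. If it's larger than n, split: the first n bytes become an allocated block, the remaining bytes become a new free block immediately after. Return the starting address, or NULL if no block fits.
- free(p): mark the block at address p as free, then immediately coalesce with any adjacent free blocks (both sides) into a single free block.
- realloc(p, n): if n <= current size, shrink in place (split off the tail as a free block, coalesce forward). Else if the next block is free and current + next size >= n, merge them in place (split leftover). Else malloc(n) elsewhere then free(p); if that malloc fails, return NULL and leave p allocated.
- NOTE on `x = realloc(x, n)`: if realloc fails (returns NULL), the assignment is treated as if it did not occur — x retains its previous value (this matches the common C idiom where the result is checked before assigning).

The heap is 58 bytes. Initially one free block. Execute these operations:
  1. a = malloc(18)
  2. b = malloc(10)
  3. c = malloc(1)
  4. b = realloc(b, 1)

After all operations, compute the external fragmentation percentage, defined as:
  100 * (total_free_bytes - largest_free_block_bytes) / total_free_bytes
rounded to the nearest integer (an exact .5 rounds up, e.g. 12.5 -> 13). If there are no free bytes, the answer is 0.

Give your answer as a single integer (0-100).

Op 1: a = malloc(18) -> a = 0; heap: [0-17 ALLOC][18-57 FREE]
Op 2: b = malloc(10) -> b = 18; heap: [0-17 ALLOC][18-27 ALLOC][28-57 FREE]
Op 3: c = malloc(1) -> c = 28; heap: [0-17 ALLOC][18-27 ALLOC][28-28 ALLOC][29-57 FREE]
Op 4: b = realloc(b, 1) -> b = 18; heap: [0-17 ALLOC][18-18 ALLOC][19-27 FREE][28-28 ALLOC][29-57 FREE]
Free blocks: [9 29] total_free=38 largest=29 -> 100*(38-29)/38 = 900/38 ≈ 23.684 -> rounds to 24

Answer: 24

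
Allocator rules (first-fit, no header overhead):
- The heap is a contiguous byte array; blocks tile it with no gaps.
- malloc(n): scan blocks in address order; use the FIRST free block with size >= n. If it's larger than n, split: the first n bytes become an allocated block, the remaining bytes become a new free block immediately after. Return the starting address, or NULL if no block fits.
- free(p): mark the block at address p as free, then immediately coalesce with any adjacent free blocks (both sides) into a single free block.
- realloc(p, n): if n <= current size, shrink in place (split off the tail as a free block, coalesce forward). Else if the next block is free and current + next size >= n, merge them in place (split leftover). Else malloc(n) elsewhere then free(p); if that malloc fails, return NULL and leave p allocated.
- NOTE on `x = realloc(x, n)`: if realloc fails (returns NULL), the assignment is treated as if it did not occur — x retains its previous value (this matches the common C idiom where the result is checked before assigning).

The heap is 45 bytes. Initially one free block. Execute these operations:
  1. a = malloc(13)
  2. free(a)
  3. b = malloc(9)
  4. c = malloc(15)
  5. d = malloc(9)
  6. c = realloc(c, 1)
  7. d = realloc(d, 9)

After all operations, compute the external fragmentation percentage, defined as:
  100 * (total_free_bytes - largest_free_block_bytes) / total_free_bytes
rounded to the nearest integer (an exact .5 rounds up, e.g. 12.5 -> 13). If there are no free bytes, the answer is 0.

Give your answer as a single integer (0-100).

Op 1: a = malloc(13) -> a = 0; heap: [0-12 ALLOC][13-44 FREE]
Op 2: free(a) -> (freed a); heap: [0-44 FREE]
Op 3: b = malloc(9) -> b = 0; heap: [0-8 ALLOC][9-44 FREE]
Op 4: c = malloc(15) -> c = 9; heap: [0-8 ALLOC][9-23 ALLOC][24-44 FREE]
Op 5: d = malloc(9) -> d = 24; heap: [0-8 ALLOC][9-23 ALLOC][24-32 ALLOC][33-44 FREE]
Op 6: c = realloc(c, 1) -> c = 9; heap: [0-8 ALLOC][9-9 ALLOC][10-23 FREE][24-32 ALLOC][33-44 FREE]
Op 7: d = realloc(d, 9) -> d = 24; heap: [0-8 ALLOC][9-9 ALLOC][10-23 FREE][24-32 ALLOC][33-44 FREE]
Free blocks: [14 12] total_free=26 largest=14 -> 100*(26-14)/26 = 1200/26 ≈ 46.154 -> rounds to 46

Answer: 46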